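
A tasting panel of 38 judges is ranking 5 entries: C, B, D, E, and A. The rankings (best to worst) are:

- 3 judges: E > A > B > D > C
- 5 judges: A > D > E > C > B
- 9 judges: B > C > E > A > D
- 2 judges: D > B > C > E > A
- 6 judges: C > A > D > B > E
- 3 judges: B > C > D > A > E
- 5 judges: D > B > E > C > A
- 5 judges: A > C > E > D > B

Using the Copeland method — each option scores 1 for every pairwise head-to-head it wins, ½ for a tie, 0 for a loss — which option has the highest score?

C

C: beats D, E, and A; loses to B → score 3.
B: beats C and E; ties A; loses to D → score 2.5.
D: beats B and E; loses to C and A → score 2.
E: ties A; loses to C, B, and D → score 0.5.
A: beats D; ties B and E; loses to C → score 2.
C has the best pairwise record.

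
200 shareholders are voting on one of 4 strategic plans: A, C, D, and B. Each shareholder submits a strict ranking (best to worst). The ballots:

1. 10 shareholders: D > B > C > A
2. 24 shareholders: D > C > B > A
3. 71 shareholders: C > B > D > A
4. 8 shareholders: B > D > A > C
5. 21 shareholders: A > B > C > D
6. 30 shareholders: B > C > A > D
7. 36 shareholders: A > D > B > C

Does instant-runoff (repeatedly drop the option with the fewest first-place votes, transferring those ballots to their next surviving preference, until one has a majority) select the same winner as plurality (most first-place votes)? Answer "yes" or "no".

Instant-runoff — R1 A 57, C 71, D 34, B 38 (D out); R2 A 57, C 95, B 48 (B out); R3 A 65, C 135 (C winner). Winner: C.
Plurality — first-place votes: A 57, C 71, D 34, B 38. Winner: C.
The two methods agree.

yes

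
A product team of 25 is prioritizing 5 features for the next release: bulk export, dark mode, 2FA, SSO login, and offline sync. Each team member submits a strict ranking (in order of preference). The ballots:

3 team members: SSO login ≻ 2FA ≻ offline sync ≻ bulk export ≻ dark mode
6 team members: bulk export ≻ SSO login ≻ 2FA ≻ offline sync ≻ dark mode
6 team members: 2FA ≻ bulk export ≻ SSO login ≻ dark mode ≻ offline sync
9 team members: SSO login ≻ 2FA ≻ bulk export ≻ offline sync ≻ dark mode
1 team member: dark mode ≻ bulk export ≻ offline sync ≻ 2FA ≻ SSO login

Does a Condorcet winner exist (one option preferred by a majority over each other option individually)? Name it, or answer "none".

Checking pairwise contests:
2FA beats bulk export 18–7.
bulk export beats dark mode 24–1.
SSO login beats 2FA 18–7.
bulk export beats SSO login 13–12.
bulk export beats offline sync 22–3.
Every option loses at least one head-to-head, so there is no Condorcet winner.

none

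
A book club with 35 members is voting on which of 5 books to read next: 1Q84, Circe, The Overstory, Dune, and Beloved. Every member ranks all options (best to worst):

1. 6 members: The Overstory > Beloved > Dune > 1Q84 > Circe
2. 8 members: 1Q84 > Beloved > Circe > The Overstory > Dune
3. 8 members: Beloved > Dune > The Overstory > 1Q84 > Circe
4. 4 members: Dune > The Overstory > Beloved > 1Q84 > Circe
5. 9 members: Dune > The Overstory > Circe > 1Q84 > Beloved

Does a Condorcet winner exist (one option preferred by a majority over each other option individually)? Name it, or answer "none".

Checking pairwise contests:
The Overstory beats 1Q84 27–8.
1Q84 beats Circe 26–9.
Dune beats The Overstory 21–14.
Beloved beats Dune 22–13.
The Overstory beats Beloved 19–16.
Every option loses at least one head-to-head, so there is no Condorcet winner.

none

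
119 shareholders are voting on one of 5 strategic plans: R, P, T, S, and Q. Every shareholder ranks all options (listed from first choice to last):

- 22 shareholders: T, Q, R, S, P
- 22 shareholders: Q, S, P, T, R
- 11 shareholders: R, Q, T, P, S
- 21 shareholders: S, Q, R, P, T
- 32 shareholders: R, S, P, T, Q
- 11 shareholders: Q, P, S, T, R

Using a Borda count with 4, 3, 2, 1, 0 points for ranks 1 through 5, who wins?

Q

R: 22·2 + 22·0 + 11·4 + 21·2 + 32·4 + 11·0 = 258
P: 22·0 + 22·2 + 11·1 + 21·1 + 32·2 + 11·3 = 173
T: 22·4 + 22·1 + 11·2 + 21·0 + 32·1 + 11·1 = 175
S: 22·1 + 22·3 + 11·0 + 21·4 + 32·3 + 11·2 = 290
Q: 22·3 + 22·4 + 11·3 + 21·3 + 32·0 + 11·4 = 294
Q has the highest Borda score (294).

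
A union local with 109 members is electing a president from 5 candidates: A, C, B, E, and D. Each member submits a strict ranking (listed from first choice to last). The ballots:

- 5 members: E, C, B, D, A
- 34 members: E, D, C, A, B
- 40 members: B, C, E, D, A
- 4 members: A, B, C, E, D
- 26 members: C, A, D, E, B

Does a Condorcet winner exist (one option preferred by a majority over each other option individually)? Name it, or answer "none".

C vs A: 105–4 for C.
C vs B: 65–44 for C.
C vs E: 70–39 for C.
C vs D: 75–34 for C.
C beats every other option head-to-head.

C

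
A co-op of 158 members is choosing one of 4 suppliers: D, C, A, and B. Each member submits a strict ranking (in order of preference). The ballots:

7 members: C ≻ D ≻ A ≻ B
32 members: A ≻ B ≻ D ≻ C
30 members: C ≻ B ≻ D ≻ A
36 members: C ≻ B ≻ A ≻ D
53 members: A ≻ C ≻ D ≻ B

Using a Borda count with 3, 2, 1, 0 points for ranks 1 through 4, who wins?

D: 7·2 + 32·1 + 30·1 + 36·0 + 53·1 = 129
C: 7·3 + 32·0 + 30·3 + 36·3 + 53·2 = 325
A: 7·1 + 32·3 + 30·0 + 36·1 + 53·3 = 298
B: 7·0 + 32·2 + 30·2 + 36·2 + 53·0 = 196
C has the highest Borda score (325).

C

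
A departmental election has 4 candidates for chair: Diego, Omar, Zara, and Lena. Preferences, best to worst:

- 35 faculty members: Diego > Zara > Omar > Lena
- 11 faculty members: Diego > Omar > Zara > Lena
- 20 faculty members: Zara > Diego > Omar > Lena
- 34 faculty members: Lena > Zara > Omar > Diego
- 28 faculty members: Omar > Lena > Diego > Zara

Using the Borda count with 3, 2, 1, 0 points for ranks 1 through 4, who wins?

Zara

Diego: 35·3 + 11·3 + 20·2 + 34·0 + 28·1 = 206
Omar: 35·1 + 11·2 + 20·1 + 34·1 + 28·3 = 195
Zara: 35·2 + 11·1 + 20·3 + 34·2 + 28·0 = 209
Lena: 35·0 + 11·0 + 20·0 + 34·3 + 28·2 = 158
Zara has the highest Borda score (209).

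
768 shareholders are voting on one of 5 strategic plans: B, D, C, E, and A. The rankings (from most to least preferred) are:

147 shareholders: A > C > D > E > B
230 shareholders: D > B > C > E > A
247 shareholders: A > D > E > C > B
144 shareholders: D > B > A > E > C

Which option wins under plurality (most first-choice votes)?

First-place votes: B 0, D 374, C 0, E 0, A 394.
A has the most first-place votes.

A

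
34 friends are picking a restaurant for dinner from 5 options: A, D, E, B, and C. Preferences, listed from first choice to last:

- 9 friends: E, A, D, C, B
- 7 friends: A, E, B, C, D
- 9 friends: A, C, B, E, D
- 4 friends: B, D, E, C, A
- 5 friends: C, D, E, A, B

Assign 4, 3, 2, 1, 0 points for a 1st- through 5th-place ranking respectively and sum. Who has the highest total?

A: 9·3 + 7·4 + 9·4 + 4·0 + 5·1 = 96
D: 9·2 + 7·0 + 9·0 + 4·3 + 5·3 = 45
E: 9·4 + 7·3 + 9·1 + 4·2 + 5·2 = 84
B: 9·0 + 7·2 + 9·2 + 4·4 + 5·0 = 48
C: 9·1 + 7·1 + 9·3 + 4·1 + 5·4 = 67
A has the highest Borda score (96).

A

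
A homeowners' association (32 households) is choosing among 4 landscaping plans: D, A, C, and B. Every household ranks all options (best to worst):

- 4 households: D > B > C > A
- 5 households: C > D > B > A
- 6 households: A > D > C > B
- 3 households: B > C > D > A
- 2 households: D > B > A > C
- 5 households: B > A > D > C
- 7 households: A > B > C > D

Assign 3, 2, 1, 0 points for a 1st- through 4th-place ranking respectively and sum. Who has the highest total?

B

D: 4·3 + 5·2 + 6·2 + 3·1 + 2·3 + 5·1 + 7·0 = 48
A: 4·0 + 5·0 + 6·3 + 3·0 + 2·1 + 5·2 + 7·3 = 51
C: 4·1 + 5·3 + 6·1 + 3·2 + 2·0 + 5·0 + 7·1 = 38
B: 4·2 + 5·1 + 6·0 + 3·3 + 2·2 + 5·3 + 7·2 = 55
B has the highest Borda score (55).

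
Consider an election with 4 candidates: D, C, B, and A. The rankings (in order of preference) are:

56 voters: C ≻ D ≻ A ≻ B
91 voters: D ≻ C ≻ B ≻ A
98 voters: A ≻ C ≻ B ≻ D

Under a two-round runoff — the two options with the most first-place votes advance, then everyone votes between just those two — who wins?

Round 1 first-place votes: D 91, C 56, B 0, A 98.
A and D advance.
Runoff: A is preferred to D by 98 voters; D by 147.
D wins the runoff.

D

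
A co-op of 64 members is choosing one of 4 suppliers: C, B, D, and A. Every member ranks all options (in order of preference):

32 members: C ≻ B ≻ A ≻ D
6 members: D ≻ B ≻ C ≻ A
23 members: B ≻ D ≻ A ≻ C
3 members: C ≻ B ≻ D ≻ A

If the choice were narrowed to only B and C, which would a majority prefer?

C

Voters preferring B to C: 29; preferring C to B: 35.
C wins the head-to-head.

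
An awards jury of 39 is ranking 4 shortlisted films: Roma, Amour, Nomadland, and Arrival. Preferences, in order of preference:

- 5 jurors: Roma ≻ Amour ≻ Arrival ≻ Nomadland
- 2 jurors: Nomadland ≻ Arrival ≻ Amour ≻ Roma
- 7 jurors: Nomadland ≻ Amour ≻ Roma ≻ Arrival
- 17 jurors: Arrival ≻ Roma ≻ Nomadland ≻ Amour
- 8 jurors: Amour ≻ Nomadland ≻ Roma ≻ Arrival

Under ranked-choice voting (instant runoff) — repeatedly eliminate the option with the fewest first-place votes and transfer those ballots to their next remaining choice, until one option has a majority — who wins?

Amour

Round 1: Roma 5, Amour 8, Nomadland 9, Arrival 17. Eliminate Roma.
Round 2: Amour 13, Nomadland 9, Arrival 17. Eliminate Nomadland.
Round 3: Amour 20, Arrival 19. Amour has a majority.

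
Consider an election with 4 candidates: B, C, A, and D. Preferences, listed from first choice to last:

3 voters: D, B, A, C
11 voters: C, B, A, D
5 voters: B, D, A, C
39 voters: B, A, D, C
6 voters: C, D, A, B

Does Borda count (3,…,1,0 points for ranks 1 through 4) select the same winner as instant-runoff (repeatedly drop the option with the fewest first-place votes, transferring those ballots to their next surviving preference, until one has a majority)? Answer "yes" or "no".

Borda — scores: B 160, C 51, A 103, D 70. Winner: B.
Instant-runoff — R1 B 44, C 17, A 0, D 3 (B winner). Winner: B.
The two methods agree.

yes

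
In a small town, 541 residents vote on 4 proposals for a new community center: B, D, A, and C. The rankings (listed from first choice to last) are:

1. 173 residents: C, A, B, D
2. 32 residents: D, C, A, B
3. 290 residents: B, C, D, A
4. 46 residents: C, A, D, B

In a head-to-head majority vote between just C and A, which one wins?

Voters preferring C to A: 541; preferring A to C: 0.
C wins the head-to-head.

C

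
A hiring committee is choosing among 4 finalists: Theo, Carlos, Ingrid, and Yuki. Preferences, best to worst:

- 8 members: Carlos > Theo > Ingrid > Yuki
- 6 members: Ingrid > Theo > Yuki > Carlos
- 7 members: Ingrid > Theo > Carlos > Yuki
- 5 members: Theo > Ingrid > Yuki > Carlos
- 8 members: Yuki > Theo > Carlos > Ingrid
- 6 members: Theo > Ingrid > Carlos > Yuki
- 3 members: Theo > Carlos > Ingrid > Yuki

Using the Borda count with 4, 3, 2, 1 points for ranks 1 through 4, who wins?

Theo

Theo: 8·3 + 6·3 + 7·3 + 5·4 + 8·3 + 6·4 + 3·4 = 143
Carlos: 8·4 + 6·1 + 7·2 + 5·1 + 8·2 + 6·2 + 3·3 = 94
Ingrid: 8·2 + 6·4 + 7·4 + 5·3 + 8·1 + 6·3 + 3·2 = 115
Yuki: 8·1 + 6·2 + 7·1 + 5·2 + 8·4 + 6·1 + 3·1 = 78
Theo has the highest Borda score (143).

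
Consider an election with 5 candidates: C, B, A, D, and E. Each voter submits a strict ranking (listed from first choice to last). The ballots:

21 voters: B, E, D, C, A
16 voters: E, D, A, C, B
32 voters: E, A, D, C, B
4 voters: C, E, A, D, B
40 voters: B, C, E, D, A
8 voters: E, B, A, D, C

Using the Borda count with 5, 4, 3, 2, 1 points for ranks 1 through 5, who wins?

C: 21·2 + 16·2 + 32·2 + 4·5 + 40·4 + 8·1 = 326
B: 21·5 + 16·1 + 32·1 + 4·1 + 40·5 + 8·4 = 389
A: 21·1 + 16·3 + 32·4 + 4·3 + 40·1 + 8·3 = 273
D: 21·3 + 16·4 + 32·3 + 4·2 + 40·2 + 8·2 = 327
E: 21·4 + 16·5 + 32·5 + 4·4 + 40·3 + 8·5 = 500
E has the highest Borda score (500).

E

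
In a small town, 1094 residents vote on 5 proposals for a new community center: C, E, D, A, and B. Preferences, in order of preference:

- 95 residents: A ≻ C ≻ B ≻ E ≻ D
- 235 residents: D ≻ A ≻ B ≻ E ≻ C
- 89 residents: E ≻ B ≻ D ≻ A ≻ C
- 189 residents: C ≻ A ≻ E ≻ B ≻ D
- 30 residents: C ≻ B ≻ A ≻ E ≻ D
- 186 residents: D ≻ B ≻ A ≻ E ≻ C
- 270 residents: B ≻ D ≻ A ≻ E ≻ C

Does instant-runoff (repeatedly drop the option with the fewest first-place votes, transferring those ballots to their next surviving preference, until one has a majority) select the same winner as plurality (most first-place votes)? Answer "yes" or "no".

no

Instant-runoff — R1 C 219, E 89, D 421, A 95, B 270 (E out); R2 C 219, D 421, A 95, B 359 (A out); R3 C 314, D 421, B 359 (C out); R4 D 421, B 673 (B winner). Winner: B.
Plurality — first-place votes: C 219, E 89, D 421, A 95, B 270. Winner: D.
The two methods disagree.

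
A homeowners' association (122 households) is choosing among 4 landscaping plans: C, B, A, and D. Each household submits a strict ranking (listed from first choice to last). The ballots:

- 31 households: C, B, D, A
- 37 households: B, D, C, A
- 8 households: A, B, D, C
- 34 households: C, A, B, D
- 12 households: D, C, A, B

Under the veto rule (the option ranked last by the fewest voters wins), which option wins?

Last-place votes: C 8, B 12, A 68, D 34.
C is ranked last by the fewest voters, so C wins.

C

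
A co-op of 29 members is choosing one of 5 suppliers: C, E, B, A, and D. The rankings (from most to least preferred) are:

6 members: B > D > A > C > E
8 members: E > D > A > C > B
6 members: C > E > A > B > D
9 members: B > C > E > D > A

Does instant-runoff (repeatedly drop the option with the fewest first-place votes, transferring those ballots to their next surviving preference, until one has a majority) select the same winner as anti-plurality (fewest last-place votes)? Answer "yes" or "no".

no

Instant-runoff — R1 C 6, E 8, B 15, A 0, D 0 (B winner). Winner: B.
Anti-plurality — last-place votes: C 0, E 6, B 8, A 9, D 6. Winner: C.
The two methods disagree.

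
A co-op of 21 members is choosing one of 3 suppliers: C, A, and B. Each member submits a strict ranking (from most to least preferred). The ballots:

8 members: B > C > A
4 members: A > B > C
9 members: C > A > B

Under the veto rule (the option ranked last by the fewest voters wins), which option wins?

C

Last-place votes: C 4, A 8, B 9.
C is ranked last by the fewest voters, so C wins.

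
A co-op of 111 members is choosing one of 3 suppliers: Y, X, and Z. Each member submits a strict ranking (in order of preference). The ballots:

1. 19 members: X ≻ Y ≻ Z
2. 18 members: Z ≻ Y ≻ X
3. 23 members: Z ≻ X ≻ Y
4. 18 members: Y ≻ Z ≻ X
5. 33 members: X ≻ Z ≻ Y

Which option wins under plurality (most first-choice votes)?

First-place votes: Y 18, X 52, Z 41.
X has the most first-place votes.

X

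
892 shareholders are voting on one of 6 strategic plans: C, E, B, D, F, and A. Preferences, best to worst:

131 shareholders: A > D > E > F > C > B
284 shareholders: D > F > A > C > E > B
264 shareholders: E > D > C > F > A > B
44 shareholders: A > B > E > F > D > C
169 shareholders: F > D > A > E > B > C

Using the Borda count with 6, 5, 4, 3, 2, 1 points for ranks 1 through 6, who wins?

D

C: 131·2 + 284·3 + 264·4 + 44·1 + 169·1 = 2383
E: 131·4 + 284·2 + 264·6 + 44·4 + 169·3 = 3359
B: 131·1 + 284·1 + 264·1 + 44·5 + 169·2 = 1237
D: 131·5 + 284·6 + 264·5 + 44·2 + 169·5 = 4612
F: 131·3 + 284·5 + 264·3 + 44·3 + 169·6 = 3751
A: 131·6 + 284·4 + 264·2 + 44·6 + 169·4 = 3390
D has the highest Borda score (4612).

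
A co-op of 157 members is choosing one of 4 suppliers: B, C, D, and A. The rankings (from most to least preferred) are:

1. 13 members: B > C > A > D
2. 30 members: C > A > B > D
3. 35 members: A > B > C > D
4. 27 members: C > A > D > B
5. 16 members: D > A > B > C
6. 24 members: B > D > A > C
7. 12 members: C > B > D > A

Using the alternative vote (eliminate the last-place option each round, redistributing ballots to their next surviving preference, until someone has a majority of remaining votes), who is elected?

Round 1: B 37, C 69, D 16, A 35. Eliminate D.
Round 2: B 37, C 69, A 51. Eliminate B.
Round 3: C 82, A 75. C has a majority.

C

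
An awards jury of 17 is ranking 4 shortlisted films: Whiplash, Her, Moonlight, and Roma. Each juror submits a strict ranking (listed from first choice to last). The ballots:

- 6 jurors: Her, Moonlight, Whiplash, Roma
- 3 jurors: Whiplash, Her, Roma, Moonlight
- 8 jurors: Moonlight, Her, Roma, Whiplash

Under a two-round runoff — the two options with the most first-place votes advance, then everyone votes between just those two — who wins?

Her

Round 1 first-place votes: Whiplash 3, Her 6, Moonlight 8, Roma 0.
Moonlight and Her advance.
Runoff: Moonlight is preferred to Her by 8 voters; Her by 9.
Her wins the runoff.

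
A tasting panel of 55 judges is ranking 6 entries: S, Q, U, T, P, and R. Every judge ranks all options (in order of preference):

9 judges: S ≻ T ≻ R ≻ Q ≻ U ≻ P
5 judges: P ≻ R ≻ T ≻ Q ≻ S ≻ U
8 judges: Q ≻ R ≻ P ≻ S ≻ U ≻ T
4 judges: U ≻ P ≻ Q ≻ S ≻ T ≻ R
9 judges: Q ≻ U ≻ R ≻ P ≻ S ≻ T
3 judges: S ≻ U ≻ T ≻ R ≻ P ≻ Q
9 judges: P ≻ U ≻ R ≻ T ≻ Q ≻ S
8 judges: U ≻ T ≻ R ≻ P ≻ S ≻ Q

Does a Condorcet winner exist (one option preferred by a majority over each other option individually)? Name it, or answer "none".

none

Checking pairwise contests:
Q beats S 35–20.
T beats Q 34–21.
Q beats U 31–24.
S beats T 33–22.
U beats P 33–22.
U beats R 33–22.
Every option loses at least one head-to-head, so there is no Condorcet winner.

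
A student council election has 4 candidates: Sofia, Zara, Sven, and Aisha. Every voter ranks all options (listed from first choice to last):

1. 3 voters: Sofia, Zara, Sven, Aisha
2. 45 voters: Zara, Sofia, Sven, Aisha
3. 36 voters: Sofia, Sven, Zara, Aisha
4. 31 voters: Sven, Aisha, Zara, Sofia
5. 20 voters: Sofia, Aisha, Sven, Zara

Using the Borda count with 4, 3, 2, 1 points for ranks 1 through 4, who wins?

Sofia: 3·4 + 45·3 + 36·4 + 31·1 + 20·4 = 402
Zara: 3·3 + 45·4 + 36·2 + 31·2 + 20·1 = 343
Sven: 3·2 + 45·2 + 36·3 + 31·4 + 20·2 = 368
Aisha: 3·1 + 45·1 + 36·1 + 31·3 + 20·3 = 237
Sofia has the highest Borda score (402).

Sofia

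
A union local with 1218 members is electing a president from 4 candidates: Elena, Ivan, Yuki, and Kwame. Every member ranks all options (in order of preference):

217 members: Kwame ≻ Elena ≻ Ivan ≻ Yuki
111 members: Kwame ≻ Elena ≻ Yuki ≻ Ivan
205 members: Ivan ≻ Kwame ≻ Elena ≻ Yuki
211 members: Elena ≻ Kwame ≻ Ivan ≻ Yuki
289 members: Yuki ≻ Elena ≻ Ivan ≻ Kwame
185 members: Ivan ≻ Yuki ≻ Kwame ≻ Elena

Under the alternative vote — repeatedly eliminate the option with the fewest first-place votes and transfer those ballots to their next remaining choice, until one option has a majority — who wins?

Round 1: Elena 211, Ivan 390, Yuki 289, Kwame 328. Eliminate Elena.
Round 2: Ivan 390, Yuki 289, Kwame 539. Eliminate Yuki.
Round 3: Ivan 679, Kwame 539. Ivan has a majority.

Ivan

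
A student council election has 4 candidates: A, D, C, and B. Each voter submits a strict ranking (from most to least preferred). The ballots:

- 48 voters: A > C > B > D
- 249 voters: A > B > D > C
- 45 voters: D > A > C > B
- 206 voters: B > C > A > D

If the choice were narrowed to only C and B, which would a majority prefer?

Voters preferring C to B: 93; preferring B to C: 455.
B wins the head-to-head.

B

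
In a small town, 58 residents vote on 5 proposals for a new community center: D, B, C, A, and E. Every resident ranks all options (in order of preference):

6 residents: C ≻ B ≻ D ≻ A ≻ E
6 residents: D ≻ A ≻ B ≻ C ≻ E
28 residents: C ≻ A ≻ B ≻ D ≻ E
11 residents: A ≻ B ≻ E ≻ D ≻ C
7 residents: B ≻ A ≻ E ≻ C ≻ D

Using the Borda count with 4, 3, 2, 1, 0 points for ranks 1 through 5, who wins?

A

D: 6·2 + 6·4 + 28·1 + 11·1 + 7·0 = 75
B: 6·3 + 6·2 + 28·2 + 11·3 + 7·4 = 147
C: 6·4 + 6·1 + 28·4 + 11·0 + 7·1 = 149
A: 6·1 + 6·3 + 28·3 + 11·4 + 7·3 = 173
E: 6·0 + 6·0 + 28·0 + 11·2 + 7·2 = 36
A has the highest Borda score (173).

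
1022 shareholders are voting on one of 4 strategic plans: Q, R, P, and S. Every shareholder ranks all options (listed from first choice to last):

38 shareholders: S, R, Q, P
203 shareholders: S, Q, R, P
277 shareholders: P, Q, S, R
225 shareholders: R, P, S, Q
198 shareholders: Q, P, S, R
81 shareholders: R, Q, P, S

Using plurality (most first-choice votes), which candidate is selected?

R

First-place votes: Q 198, R 306, P 277, S 241.
R has the most first-place votes.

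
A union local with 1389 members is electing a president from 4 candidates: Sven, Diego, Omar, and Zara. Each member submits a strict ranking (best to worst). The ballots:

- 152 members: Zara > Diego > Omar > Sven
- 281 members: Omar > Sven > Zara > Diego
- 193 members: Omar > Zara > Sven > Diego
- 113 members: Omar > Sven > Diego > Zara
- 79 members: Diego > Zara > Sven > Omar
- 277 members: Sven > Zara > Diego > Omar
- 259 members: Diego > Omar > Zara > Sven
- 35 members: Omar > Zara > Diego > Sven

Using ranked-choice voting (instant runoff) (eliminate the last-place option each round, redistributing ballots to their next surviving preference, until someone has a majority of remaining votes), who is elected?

Diego

Round 1: Sven 277, Diego 338, Omar 622, Zara 152. Eliminate Zara.
Round 2: Sven 277, Diego 490, Omar 622. Eliminate Sven.
Round 3: Diego 767, Omar 622. Diego has a majority.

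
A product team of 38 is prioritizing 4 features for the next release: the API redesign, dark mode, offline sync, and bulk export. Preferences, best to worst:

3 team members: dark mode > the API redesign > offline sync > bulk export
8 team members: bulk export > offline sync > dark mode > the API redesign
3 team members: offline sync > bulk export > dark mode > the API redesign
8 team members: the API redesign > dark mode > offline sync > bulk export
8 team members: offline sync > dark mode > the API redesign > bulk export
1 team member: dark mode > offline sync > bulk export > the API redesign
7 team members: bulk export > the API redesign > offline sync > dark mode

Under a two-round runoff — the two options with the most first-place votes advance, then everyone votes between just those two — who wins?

Round 1 first-place votes: the API redesign 8, dark mode 4, offline sync 11, bulk export 15.
bulk export and offline sync advance.
Runoff: bulk export is preferred to offline sync by 15 voters; offline sync by 23.
offline sync wins the runoff.

offline sync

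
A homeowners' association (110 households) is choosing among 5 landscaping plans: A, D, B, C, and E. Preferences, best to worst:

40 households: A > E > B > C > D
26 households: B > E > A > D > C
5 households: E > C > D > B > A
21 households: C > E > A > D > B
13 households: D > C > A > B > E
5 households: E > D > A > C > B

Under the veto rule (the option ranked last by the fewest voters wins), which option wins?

Last-place votes: A 5, D 40, B 26, C 26, E 13.
A is ranked last by the fewest voters, so A wins.

A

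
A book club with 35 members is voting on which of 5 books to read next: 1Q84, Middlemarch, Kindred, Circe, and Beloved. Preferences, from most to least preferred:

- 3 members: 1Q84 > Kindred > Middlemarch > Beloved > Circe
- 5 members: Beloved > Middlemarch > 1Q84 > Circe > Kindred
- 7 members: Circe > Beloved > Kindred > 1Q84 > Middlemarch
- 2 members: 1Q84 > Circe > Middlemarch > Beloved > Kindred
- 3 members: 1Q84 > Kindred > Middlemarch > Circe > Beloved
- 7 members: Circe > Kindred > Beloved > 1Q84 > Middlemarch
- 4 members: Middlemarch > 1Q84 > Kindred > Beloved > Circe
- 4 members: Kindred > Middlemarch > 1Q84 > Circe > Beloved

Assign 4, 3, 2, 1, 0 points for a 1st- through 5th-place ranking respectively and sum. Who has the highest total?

1Q84: 3·4 + 5·2 + 7·1 + 2·4 + 3·4 + 7·1 + 4·3 + 4·2 = 76
Middlemarch: 3·2 + 5·3 + 7·0 + 2·2 + 3·2 + 7·0 + 4·4 + 4·3 = 59
Kindred: 3·3 + 5·0 + 7·2 + 2·0 + 3·3 + 7·3 + 4·2 + 4·4 = 77
Circe: 3·0 + 5·1 + 7·4 + 2·3 + 3·1 + 7·4 + 4·0 + 4·1 = 74
Beloved: 3·1 + 5·4 + 7·3 + 2·1 + 3·0 + 7·2 + 4·1 + 4·0 = 64
Kindred has the highest Borda score (77).

Kindred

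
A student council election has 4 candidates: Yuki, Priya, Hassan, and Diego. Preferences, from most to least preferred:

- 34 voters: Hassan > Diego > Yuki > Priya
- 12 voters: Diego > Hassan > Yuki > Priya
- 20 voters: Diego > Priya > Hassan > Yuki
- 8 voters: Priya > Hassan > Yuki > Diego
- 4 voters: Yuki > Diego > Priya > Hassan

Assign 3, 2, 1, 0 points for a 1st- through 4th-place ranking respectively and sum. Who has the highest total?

Diego

Yuki: 34·1 + 12·1 + 20·0 + 8·1 + 4·3 = 66
Priya: 34·0 + 12·0 + 20·2 + 8·3 + 4·1 = 68
Hassan: 34·3 + 12·2 + 20·1 + 8·2 + 4·0 = 162
Diego: 34·2 + 12·3 + 20·3 + 8·0 + 4·2 = 172
Diego has the highest Borda score (172).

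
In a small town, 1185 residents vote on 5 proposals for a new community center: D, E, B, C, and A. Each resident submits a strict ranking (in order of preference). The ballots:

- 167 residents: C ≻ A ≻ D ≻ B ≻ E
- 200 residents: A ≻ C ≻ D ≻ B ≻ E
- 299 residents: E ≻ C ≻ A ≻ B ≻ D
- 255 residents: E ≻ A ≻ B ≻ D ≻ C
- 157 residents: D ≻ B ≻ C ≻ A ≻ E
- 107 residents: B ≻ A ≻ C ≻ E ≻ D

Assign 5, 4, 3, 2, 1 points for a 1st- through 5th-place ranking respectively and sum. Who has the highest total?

D: 167·3 + 200·3 + 299·1 + 255·2 + 157·5 + 107·1 = 2802
E: 167·1 + 200·1 + 299·5 + 255·5 + 157·1 + 107·2 = 3508
B: 167·2 + 200·2 + 299·2 + 255·3 + 157·4 + 107·5 = 3260
C: 167·5 + 200·4 + 299·4 + 255·1 + 157·3 + 107·3 = 3878
A: 167·4 + 200·5 + 299·3 + 255·4 + 157·2 + 107·4 = 4327
A has the highest Borda score (4327).

A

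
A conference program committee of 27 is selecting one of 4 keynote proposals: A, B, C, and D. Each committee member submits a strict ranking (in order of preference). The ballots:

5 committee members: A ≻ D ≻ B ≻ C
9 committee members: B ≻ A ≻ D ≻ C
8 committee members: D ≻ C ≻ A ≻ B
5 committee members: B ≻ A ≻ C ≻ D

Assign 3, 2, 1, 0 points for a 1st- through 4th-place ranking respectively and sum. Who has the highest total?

A: 5·3 + 9·2 + 8·1 + 5·2 = 51
B: 5·1 + 9·3 + 8·0 + 5·3 = 47
C: 5·0 + 9·0 + 8·2 + 5·1 = 21
D: 5·2 + 9·1 + 8·3 + 5·0 = 43
A has the highest Borda score (51).

A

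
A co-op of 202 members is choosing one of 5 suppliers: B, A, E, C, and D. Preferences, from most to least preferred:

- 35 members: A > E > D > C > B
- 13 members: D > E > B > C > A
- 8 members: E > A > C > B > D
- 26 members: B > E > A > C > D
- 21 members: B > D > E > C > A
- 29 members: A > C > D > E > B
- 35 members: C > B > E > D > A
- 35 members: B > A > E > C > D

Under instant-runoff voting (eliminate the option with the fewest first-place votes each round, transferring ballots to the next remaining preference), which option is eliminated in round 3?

Round 1: B 82, A 64, E 8, C 35, D 13. Eliminate E.
Round 2: B 82, A 72, C 35, D 13. Eliminate D.
Round 3: B 95, A 72, C 35. Eliminate C.

C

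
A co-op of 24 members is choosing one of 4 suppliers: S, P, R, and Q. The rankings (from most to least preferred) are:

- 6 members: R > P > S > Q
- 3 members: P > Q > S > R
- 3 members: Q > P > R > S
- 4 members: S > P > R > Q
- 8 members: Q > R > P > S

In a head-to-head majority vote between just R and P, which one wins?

Voters preferring R to P: 14; preferring P to R: 10.
R wins the head-to-head.

R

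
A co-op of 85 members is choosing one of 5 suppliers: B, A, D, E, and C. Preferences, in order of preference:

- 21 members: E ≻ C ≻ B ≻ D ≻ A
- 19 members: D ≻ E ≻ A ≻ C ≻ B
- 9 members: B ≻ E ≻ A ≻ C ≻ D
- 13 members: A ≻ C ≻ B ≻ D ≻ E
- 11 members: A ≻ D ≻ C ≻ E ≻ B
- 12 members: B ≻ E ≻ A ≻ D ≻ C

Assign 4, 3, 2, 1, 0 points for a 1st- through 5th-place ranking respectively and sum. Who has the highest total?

B: 21·2 + 19·0 + 9·4 + 13·2 + 11·0 + 12·4 = 152
A: 21·0 + 19·2 + 9·2 + 13·4 + 11·4 + 12·2 = 176
D: 21·1 + 19·4 + 9·0 + 13·1 + 11·3 + 12·1 = 155
E: 21·4 + 19·3 + 9·3 + 13·0 + 11·1 + 12·3 = 215
C: 21·3 + 19·1 + 9·1 + 13·3 + 11·2 + 12·0 = 152
E has the highest Borda score (215).

E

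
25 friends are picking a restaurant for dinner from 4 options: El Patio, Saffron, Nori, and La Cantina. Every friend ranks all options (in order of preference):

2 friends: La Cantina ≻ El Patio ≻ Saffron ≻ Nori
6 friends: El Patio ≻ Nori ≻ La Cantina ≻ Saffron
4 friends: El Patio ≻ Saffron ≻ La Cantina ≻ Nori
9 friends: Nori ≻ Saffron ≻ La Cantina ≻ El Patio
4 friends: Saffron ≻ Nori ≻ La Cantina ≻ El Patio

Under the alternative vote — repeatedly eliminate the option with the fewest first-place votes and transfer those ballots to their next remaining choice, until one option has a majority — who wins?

Nori

Round 1: El Patio 10, Saffron 4, Nori 9, La Cantina 2. Eliminate La Cantina.
Round 2: El Patio 12, Saffron 4, Nori 9. Eliminate Saffron.
Round 3: El Patio 12, Nori 13. Nori has a majority.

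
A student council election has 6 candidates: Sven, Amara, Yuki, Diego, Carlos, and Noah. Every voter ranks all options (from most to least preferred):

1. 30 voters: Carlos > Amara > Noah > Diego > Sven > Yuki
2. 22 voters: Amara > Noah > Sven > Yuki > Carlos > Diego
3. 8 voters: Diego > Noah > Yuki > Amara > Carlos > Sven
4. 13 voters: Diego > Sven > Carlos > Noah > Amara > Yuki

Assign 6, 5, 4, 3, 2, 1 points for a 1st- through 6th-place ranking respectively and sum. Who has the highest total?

Amara

Sven: 30·2 + 22·4 + 8·1 + 13·5 = 221
Amara: 30·5 + 22·6 + 8·3 + 13·2 = 332
Yuki: 30·1 + 22·3 + 8·4 + 13·1 = 141
Diego: 30·3 + 22·1 + 8·6 + 13·6 = 238
Carlos: 30·6 + 22·2 + 8·2 + 13·4 = 292
Noah: 30·4 + 22·5 + 8·5 + 13·3 = 309
Amara has the highest Borda score (332).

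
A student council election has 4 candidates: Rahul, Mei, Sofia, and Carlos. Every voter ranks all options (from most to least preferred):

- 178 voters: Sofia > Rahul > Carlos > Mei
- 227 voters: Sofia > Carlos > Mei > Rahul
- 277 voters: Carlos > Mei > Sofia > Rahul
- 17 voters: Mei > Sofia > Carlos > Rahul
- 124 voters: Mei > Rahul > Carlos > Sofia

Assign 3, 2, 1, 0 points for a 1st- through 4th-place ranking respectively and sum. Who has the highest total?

Carlos

Rahul: 178·2 + 227·0 + 277·0 + 17·0 + 124·2 = 604
Mei: 178·0 + 227·1 + 277·2 + 17·3 + 124·3 = 1204
Sofia: 178·3 + 227·3 + 277·1 + 17·2 + 124·0 = 1526
Carlos: 178·1 + 227·2 + 277·3 + 17·1 + 124·1 = 1604
Carlos has the highest Borda score (1604).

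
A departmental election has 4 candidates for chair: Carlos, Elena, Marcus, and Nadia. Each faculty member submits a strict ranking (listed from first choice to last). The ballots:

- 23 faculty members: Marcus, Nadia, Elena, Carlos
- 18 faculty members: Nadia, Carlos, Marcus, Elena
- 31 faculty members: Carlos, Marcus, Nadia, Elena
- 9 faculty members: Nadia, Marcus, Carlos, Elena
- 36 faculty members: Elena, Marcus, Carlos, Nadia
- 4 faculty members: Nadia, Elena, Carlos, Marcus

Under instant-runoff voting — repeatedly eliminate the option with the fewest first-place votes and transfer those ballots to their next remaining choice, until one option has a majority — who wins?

Round 1: Carlos 31, Elena 36, Marcus 23, Nadia 31. Eliminate Marcus.
Round 2: Carlos 31, Elena 36, Nadia 54. Eliminate Carlos.
Round 3: Elena 36, Nadia 85. Nadia has a majority.

Nadia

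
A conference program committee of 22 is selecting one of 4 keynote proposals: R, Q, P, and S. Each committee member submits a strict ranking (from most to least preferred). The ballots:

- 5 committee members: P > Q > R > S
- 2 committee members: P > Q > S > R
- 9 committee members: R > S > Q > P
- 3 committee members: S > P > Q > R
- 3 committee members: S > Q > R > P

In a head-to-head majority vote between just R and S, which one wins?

Voters preferring R to S: 14; preferring S to R: 8.
R wins the head-to-head.

R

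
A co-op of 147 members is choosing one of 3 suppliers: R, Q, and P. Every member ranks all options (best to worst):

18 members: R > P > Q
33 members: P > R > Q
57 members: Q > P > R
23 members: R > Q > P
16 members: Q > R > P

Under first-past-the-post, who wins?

First-place votes: R 41, Q 73, P 33.
Q has the most first-place votes.

Q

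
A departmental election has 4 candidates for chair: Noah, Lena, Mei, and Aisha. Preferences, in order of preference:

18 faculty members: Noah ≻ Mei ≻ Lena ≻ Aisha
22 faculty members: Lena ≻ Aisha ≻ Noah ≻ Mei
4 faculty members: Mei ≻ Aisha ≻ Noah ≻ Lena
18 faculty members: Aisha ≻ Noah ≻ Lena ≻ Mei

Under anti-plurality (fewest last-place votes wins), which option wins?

Noah

Last-place votes: Noah 0, Lena 4, Mei 40, Aisha 18.
Noah is ranked last by the fewest voters, so Noah wins.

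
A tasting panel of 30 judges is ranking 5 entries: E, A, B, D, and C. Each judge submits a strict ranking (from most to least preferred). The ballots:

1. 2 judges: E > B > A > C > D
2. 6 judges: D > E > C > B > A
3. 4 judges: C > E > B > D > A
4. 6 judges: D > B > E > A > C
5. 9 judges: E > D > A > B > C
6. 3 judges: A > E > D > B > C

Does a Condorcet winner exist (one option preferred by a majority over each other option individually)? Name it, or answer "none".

E vs A: 27–3 for E.
E vs B: 24–6 for E.
E vs D: 18–12 for E.
E vs C: 26–4 for E.
E beats every other option head-to-head.

E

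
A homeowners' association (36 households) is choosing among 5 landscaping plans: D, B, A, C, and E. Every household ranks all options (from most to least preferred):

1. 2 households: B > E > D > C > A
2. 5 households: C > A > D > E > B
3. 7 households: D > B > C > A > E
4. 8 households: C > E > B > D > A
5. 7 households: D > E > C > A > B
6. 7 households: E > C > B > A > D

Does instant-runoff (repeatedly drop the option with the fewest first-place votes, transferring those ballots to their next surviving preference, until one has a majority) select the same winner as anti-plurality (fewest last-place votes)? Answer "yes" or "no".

yes

Instant-runoff — R1 D 14, B 2, A 0, C 13, E 7 (A out); R2 D 14, B 2, C 13, E 7 (B out); R3 D 14, C 13, E 9 (E out); R4 D 16, C 20 (C winner). Winner: C.
Anti-plurality — last-place votes: D 7, B 12, A 10, C 0, E 7. Winner: C.
The two methods agree.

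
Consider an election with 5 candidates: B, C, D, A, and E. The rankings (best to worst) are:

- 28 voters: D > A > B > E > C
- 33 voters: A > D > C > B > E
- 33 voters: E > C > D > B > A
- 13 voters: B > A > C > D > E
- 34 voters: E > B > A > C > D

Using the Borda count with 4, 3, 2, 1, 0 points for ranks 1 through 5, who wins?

B: 28·2 + 33·1 + 33·1 + 13·4 + 34·3 = 276
C: 28·0 + 33·2 + 33·3 + 13·2 + 34·1 = 225
D: 28·4 + 33·3 + 33·2 + 13·1 + 34·0 = 290
A: 28·3 + 33·4 + 33·0 + 13·3 + 34·2 = 323
E: 28·1 + 33·0 + 33·4 + 13·0 + 34·4 = 296
A has the highest Borda score (323).

A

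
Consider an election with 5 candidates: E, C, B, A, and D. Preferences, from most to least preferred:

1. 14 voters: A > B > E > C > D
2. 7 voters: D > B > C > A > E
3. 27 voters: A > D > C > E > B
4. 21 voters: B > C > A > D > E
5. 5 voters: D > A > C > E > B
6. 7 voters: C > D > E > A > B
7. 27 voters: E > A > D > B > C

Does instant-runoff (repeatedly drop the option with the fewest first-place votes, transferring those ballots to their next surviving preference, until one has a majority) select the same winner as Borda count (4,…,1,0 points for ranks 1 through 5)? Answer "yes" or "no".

yes

Instant-runoff — R1 E 27, C 7, B 21, A 41, D 12 (C out); R2 E 27, B 21, A 41, D 19 (D out); R3 E 34, B 28, A 46 (B out); R4 E 34, A 74 (A winner). Winner: A.
Borda — scores: E 182, C 183, B 174, A 316, D 225. Winner: A.
The two methods agree.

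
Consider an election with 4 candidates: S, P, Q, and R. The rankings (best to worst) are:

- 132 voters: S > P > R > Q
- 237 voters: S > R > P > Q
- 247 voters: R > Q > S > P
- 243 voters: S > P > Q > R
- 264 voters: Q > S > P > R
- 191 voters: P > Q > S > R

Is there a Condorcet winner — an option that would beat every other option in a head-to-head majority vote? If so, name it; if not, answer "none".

none

Checking pairwise contests:
Q beats S 702–612.
S beats P 1123–191.
P beats Q 803–511.
S beats R 1067–247.
Every option loses at least one head-to-head, so there is no Condorcet winner.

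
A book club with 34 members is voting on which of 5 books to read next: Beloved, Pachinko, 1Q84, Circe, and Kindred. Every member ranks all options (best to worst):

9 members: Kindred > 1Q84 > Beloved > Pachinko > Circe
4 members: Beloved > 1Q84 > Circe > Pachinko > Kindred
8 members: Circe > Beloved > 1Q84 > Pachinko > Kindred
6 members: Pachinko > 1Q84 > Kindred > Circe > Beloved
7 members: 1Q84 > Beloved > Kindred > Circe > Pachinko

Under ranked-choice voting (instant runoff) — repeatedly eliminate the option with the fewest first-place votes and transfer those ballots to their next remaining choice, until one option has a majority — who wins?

1Q84

Round 1: Beloved 4, Pachinko 6, 1Q84 7, Circe 8, Kindred 9. Eliminate Beloved.
Round 2: Pachinko 6, 1Q84 11, Circe 8, Kindred 9. Eliminate Pachinko.
Round 3: 1Q84 17, Circe 8, Kindred 9. Eliminate Circe.
Round 4: 1Q84 25, Kindred 9. 1Q84 has a majority.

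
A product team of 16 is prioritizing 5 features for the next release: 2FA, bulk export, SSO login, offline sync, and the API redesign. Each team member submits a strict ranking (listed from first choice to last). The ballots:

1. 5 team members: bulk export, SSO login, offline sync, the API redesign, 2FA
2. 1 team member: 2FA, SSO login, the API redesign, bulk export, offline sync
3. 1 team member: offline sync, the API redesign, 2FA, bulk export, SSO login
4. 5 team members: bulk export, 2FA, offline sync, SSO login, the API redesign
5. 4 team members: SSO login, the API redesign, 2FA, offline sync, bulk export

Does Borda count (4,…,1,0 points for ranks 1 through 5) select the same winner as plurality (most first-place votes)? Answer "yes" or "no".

yes

Borda — scores: 2FA 29, bulk export 42, SSO login 39, offline sync 28, the API redesign 22. Winner: bulk export.
Plurality — first-place votes: 2FA 1, bulk export 10, SSO login 4, offline sync 1, the API redesign 0. Winner: bulk export.
The two methods agree.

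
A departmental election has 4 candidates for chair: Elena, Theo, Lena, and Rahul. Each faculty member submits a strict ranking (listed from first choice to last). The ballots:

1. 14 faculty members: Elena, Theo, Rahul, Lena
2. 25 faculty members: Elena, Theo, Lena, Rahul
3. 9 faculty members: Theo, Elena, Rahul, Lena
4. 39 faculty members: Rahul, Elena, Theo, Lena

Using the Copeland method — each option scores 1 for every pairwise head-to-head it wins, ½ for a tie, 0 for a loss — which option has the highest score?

Elena

Elena: beats Theo, Lena, and Rahul → score 3.
Theo: beats Lena and Rahul; loses to Elena → score 2.
Lena: loses to Elena, Theo, and Rahul → score 0.
Rahul: beats Lena; loses to Elena and Theo → score 1.
Elena has the best pairwise record.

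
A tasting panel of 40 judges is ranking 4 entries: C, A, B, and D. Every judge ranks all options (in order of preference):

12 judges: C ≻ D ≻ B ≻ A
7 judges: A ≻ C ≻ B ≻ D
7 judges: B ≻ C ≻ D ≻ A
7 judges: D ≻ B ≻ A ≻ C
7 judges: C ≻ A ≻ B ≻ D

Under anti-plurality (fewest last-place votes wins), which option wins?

B

Last-place votes: C 7, A 19, B 0, D 14.
B is ranked last by the fewest voters, so B wins.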